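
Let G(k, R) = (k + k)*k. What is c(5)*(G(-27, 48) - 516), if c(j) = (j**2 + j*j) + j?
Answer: 51810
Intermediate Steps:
G(k, R) = 2*k**2 (G(k, R) = (2*k)*k = 2*k**2)
c(j) = j + 2*j**2 (c(j) = (j**2 + j**2) + j = 2*j**2 + j = j + 2*j**2)
c(5)*(G(-27, 48) - 516) = (5*(1 + 2*5))*(2*(-27)**2 - 516) = (5*(1 + 10))*(2*729 - 516) = (5*11)*(1458 - 516) = 55*942 = 51810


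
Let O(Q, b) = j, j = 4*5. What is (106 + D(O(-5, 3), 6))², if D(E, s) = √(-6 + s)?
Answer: 11236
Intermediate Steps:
j = 20
O(Q, b) = 20
(106 + D(O(-5, 3), 6))² = (106 + √(-6 + 6))² = (106 + √0)² = (106 + 0)² = 106² = 11236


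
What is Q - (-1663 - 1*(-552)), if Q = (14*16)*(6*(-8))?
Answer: -9641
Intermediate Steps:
Q = -10752 (Q = 224*(-48) = -10752)
Q - (-1663 - 1*(-552)) = -10752 - (-1663 - 1*(-552)) = -10752 - (-1663 + 552) = -10752 - 1*(-1111) = -10752 + 1111 = -9641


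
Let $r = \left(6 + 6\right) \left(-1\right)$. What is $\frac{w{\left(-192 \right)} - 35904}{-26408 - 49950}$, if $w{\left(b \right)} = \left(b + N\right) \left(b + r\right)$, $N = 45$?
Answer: $\frac{2958}{38179} \approx 0.077477$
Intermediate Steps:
$r = -12$ ($r = 12 \left(-1\right) = -12$)
$w{\left(b \right)} = \left(-12 + b\right) \left(45 + b\right)$ ($w{\left(b \right)} = \left(b + 45\right) \left(b - 12\right) = \left(45 + b\right) \left(-12 + b\right) = \left(-12 + b\right) \left(45 + b\right)$)
$\frac{w{\left(-192 \right)} - 35904}{-26408 - 49950} = \frac{\left(-540 + \left(-192\right)^{2} + 33 \left(-192\right)\right) - 35904}{-26408 - 49950} = \frac{\left(-540 + 36864 - 6336\right) - 35904}{-76358} = \left(29988 - 35904\right) \left(- \frac{1}{76358}\right) = \left(-5916\right) \left(- \frac{1}{76358}\right) = \frac{2958}{38179}$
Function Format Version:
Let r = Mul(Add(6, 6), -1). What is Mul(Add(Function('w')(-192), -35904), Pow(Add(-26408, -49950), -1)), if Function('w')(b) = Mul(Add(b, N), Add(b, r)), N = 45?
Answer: Rational(2958, 38179) ≈ 0.077477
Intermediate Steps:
r = -12 (r = Mul(12, -1) = -12)
Function('w')(b) = Mul(Add(-12, b), Add(45, b)) (Function('w')(b) = Mul(Add(b, 45), Add(b, -12)) = Mul(Add(45, b), Add(-12, b)) = Mul(Add(-12, b), Add(45, b)))
Mul(Add(Function('w')(-192), -35904), Pow(Add(-26408, -49950), -1)) = Mul(Add(Add(-540, Pow(-192, 2), Mul(33, -192)), -35904), Pow(Add(-26408, -49950), -1)) = Mul(Add(Add(-540, 36864, -6336), -35904), Pow(-76358, -1)) = Mul(Add(29988, -35904), Rational(-1, 76358)) = Mul(-5916, Rational(-1, 76358)) = Rational(2958, 38179)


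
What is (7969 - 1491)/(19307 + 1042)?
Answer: 6478/20349 ≈ 0.31835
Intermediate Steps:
(7969 - 1491)/(19307 + 1042) = 6478/20349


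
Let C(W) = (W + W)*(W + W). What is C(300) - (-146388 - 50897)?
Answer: 557285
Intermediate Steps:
C(W) = 4*W² (C(W) = (2*W)*(2*W) = 4*W²)
C(300) - (-146388 - 50897) = 4*300² - (-146388 - 50897) = 4*90000 - 1*(-197285) = 360000 + 197285 = 557285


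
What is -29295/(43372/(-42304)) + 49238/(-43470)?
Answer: 137423590967/4809645 ≈ 28573.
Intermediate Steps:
-29295/(43372/(-42304)) + 49238/(-43470) = -29295/(43372*(-1/42304)) + 49238*(-1/43470) = -29295/(-10843/10576) - 3517/3105 = -29295*(-10576/10843) - 3517/3105 = 44260560/1549 - 3517/3105 = 137423590967/4809645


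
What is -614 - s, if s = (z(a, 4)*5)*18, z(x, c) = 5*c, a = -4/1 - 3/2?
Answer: -2414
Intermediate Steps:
a = -11/2 (a = -4*1 - 3*1/2 = -4 - 3/2 = -11/2 ≈ -5.5000)
s = 1800 (s = ((5*4)*5)*18 = (20*5)*18 = 100*18 = 1800)
-614 - s = -614 - 1*1800 = -614 - 1800 = -2414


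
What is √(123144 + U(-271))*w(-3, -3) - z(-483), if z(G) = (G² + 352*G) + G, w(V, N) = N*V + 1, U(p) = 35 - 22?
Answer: -62790 + 10*√123157 ≈ -59281.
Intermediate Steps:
U(p) = 13
w(V, N) = 1 + N*V
z(G) = G² + 353*G
√(123144 + U(-271))*w(-3, -3) - z(-483) = √(123144 + 13)*(1 - 3*(-3)) - (-483)*(353 - 483) = √123157*(1 + 9) - (-483)*(-130) = √123157*10 - 1*62790 = 10*√123157 - 62790 = -62790 + 10*√123157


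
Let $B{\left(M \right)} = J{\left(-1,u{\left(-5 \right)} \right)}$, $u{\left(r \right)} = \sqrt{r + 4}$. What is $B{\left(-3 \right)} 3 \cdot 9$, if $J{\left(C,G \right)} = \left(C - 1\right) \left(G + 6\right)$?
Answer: $-324 - 54 i \approx -324.0 - 54.0 i$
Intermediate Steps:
$u{\left(r \right)} = \sqrt{4 + r}$
$J{\left(C,G \right)} = \left(-1 + C\right) \left(6 + G\right)$
$B{\left(M \right)} = -12 - 2 i$ ($B{\left(M \right)} = -6 - \sqrt{4 - 5} + 6 \left(-1\right) - \sqrt{4 - 5} = -6 - \sqrt{-1} - 6 - \sqrt{-1} = -6 - i - 6 - i = -12 - 2 i$)
$B{\left(-3 \right)} 3 \cdot 9 = \left(-12 - 2 i\right) 3 \cdot 9 = \left(-36 - 6 i\right) 9 = -324 - 54 i$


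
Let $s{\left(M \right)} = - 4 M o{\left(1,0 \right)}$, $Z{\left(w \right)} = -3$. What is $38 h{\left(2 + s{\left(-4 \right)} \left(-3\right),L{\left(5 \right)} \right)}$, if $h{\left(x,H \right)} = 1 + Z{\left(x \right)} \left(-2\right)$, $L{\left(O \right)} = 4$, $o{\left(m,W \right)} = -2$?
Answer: $266$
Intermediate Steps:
$s{\left(M \right)} = 8 M$ ($s{\left(M \right)} = - 4 M \left(-2\right) = 8 M$)
$h{\left(x,H \right)} = 7$ ($h{\left(x,H \right)} = 1 - -6 = 1 + 6 = 7$)
$38 h{\left(2 + s{\left(-4 \right)} \left(-3\right),L{\left(5 \right)} \right)} = 38 \cdot 7 = 266$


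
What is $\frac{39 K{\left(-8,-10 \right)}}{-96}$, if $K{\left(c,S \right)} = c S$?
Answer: $- \frac{65}{2} \approx -32.5$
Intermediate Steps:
$K{\left(c,S \right)} = S c$
$\frac{39 K{\left(-8,-10 \right)}}{-96} = \frac{39 \left(\left(-10\right) \left(-8\right)\right)}{-96} = 39 \cdot 80 \left(- \frac{1}{96}\right) = 3120 \left(- \frac{1}{96}\right) = - \frac{65}{2}$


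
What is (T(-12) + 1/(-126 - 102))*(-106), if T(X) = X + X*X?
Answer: -1595035/114 ≈ -13992.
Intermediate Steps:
T(X) = X + X**2
(T(-12) + 1/(-126 - 102))*(-106) = (-12*(1 - 12) + 1/(-126 - 102))*(-106) = (-12*(-11) + 1/(-228))*(-106) = (132 - 1/228)*(-106) = (30095/228)*(-106) = -1595035/114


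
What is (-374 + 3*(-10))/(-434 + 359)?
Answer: 404/75 ≈ 5.3867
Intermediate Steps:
(-374 + 3*(-10))/(-434 + 359) = (-374 - 30)/(-75) = -404*(-1/75) = 404/75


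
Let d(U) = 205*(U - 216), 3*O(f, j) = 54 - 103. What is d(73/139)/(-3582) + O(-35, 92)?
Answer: -1992379/497898 ≈ -4.0016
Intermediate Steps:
O(f, j) = -49/3 (O(f, j) = (54 - 103)/3 = (⅓)*(-49) = -49/3)
d(U) = -44280 + 205*U (d(U) = 205*(-216 + U) = -44280 + 205*U)
d(73/139)/(-3582) + O(-35, 92) = (-44280 + 205*(73/139))/(-3582) - 49/3 = (-44280 + 205*(73*(1/139)))*(-1/3582) - 49/3 = (-44280 + 205*(73/139))*(-1/3582) - 49/3 = (-44280 + 14965/139)*(-1/3582) - 49/3 = -6139955/139*(-1/3582) - 49/3 = 6139955/497898 - 49/3 = -1992379/497898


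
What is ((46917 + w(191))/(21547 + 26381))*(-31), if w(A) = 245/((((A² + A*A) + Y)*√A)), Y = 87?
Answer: -484809/15976 - 7595*√191/668708662152 ≈ -30.346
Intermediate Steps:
w(A) = 245/(√A*(87 + 2*A²)) (w(A) = 245/((((A² + A*A) + 87)*√A)) = 245/((((A² + A²) + 87)*√A)) = 245/(((2*A² + 87)*√A)) = 245/(((87 + 2*A²)*√A)) = 245/((√A*(87 + 2*A²))) = 245*(1/(√A*(87 + 2*A²))) = 245/(√A*(87 + 2*A²)))
((46917 + w(191))/(21547 + 26381))*(-31) = ((46917 + 245/(√191*(87 + 2*191²)))/(21547 + 26381))*(-31) = ((46917 + 245*(√191/191)/(87 + 2*36481))/47928)*(-31) = ((46917 + 245*(√191/191)/(87 + 72962))*(1/47928))*(-31) = ((46917 + 245*(√191/191)/73049)*(1/47928))*(-31) = ((46917 + 245*(√191/191)*(1/73049))*(1/47928))*(-31) = ((46917 + 245*√191/13952359)*(1/47928))*(-31) = (15639/15976 + 245*√191/668708662152)*(-31) = -484809/15976 - 7595*√191/668708662152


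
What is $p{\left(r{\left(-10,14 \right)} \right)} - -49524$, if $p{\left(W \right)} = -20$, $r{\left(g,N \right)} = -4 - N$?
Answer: $49504$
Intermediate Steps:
$p{\left(r{\left(-10,14 \right)} \right)} - -49524 = -20 - -49524 = -20 + 49524 = 49504$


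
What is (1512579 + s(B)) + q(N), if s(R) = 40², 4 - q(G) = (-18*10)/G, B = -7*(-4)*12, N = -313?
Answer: 473939099/313 ≈ 1.5142e+6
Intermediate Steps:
B = 336 (B = 28*12 = 336)
q(G) = 4 + 180/G (q(G) = 4 - (-18*10)/G = 4 - (-180)/G = 4 + 180/G)
s(R) = 1600
(1512579 + s(B)) + q(N) = (1512579 + 1600) + (4 + 180/(-313)) = 1514179 + (4 + 180*(-1/313)) = 1514179 + (4 - 180/313) = 1514179 + 1072/313 = 473939099/313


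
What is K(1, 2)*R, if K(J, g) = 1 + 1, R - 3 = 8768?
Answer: 17542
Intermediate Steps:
R = 8771 (R = 3 + 8768 = 8771)
K(J, g) = 2
K(1, 2)*R = 2*8771 = 17542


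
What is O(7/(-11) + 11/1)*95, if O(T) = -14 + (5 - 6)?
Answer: -1425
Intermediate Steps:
O(T) = -15 (O(T) = -14 - 1 = -15)
O(7/(-11) + 11/1)*95 = -15*95 = -1425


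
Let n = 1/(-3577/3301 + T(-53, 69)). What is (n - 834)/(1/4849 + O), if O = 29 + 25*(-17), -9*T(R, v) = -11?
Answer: 16509404847/7907395954 ≈ 2.0878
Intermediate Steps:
T(R, v) = 11/9 (T(R, v) = -⅑*(-11) = 11/9)
n = 29709/4118 (n = 1/(-3577/3301 + 11/9) = 1/(4118/29709) = 29709/4118 ≈ 7.2144)
O = -396 (O = 29 - 425 = -396)
(n - 834)/(1/4849 + O) = (29709/4118 - 834)/(1/4849 - 396) = -3404703/(4118*(1/4849 - 396)) = -3404703/(4118*(-1920203/4849)) = -3404703/4118*(-4849/1920203) = 16509404847/7907395954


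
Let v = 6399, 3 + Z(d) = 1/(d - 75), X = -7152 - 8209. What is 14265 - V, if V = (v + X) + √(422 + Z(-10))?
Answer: 23227 - √3027190/85 ≈ 23207.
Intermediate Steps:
X = -15361
Z(d) = -3 + 1/(-75 + d) (Z(d) = -3 + 1/(d - 75) = -3 + 1/(-75 + d))
V = -8962 + √3027190/85 (V = (6399 - 15361) + √(422 + (226 - 3*(-10))/(-75 - 10)) = -8962 + √(422 + (226 + 30)/(-85)) = -8962 + √(422 - 1/85*256) = -8962 + √(422 - 256/85) = -8962 + √(35614/85) = -8962 + √3027190/85 ≈ -8941.5)
14265 - V = 14265 - (-8962 + √3027190/85) = 14265 + (8962 - √3027190/85) = 23227 - √3027190/85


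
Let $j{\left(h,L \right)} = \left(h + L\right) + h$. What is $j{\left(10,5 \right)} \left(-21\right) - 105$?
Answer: $-630$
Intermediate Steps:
$j{\left(h,L \right)} = L + 2 h$ ($j{\left(h,L \right)} = \left(L + h\right) + h = L + 2 h$)
$j{\left(10,5 \right)} \left(-21\right) - 105 = \left(5 + 2 \cdot 10\right) \left(-21\right) - 105 = \left(5 + 20\right) \left(-21\right) - 105 = 25 \left(-21\right) - 105 = -525 - 105 = -630$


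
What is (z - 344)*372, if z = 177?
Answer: -62124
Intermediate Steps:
(z - 344)*372 = (177 - 344)*372 = -167*372 = -62124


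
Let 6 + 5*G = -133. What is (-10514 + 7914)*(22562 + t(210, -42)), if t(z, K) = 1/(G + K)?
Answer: -20472745800/349 ≈ -5.8661e+7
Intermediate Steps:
G = -139/5 (G = -6/5 + (⅕)*(-133) = -6/5 - 133/5 = -139/5 ≈ -27.800)
t(z, K) = 1/(-139/5 + K)
(-10514 + 7914)*(22562 + t(210, -42)) = (-10514 + 7914)*(22562 + 5/(-139 + 5*(-42))) = -2600*(22562 + 5/(-139 - 210)) = -2600*(22562 + 5/(-349)) = -2600*(22562 + 5*(-1/349)) = -2600*(22562 - 5/349) = -2600*7874133/349 = -20472745800/349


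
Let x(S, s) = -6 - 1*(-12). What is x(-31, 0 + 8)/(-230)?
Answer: -3/115 ≈ -0.026087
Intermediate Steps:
x(S, s) = 6 (x(S, s) = -6 + 12 = 6)
x(-31, 0 + 8)/(-230) = 6/(-230) = 6*(-1/230) = -3/115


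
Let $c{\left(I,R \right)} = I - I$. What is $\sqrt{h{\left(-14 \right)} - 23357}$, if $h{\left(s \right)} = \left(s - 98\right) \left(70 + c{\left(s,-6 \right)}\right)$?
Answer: $i \sqrt{31197} \approx 176.63 i$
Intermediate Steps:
$c{\left(I,R \right)} = 0$
$h{\left(s \right)} = -6860 + 70 s$ ($h{\left(s \right)} = \left(s - 98\right) \left(70 + 0\right) = \left(-98 + s\right) 70 = -6860 + 70 s$)
$\sqrt{h{\left(-14 \right)} - 23357} = \sqrt{\left(-6860 + 70 \left(-14\right)\right) - 23357} = \sqrt{\left(-6860 - 980\right) - 23357} = \sqrt{-7840 - 23357} = \sqrt{-31197} = i \sqrt{31197}$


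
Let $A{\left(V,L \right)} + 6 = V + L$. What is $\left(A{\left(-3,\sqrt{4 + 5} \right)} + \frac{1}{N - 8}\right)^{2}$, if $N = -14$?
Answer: $\frac{17689}{484} \approx 36.548$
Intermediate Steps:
$A{\left(V,L \right)} = -6 + L + V$ ($A{\left(V,L \right)} = -6 + \left(V + L\right) = -6 + \left(L + V\right) = -6 + L + V$)
$\left(A{\left(-3,\sqrt{4 + 5} \right)} + \frac{1}{N - 8}\right)^{2} = \left(\left(-6 + \sqrt{4 + 5} - 3\right) + \frac{1}{-14 - 8}\right)^{2} = \left(\left(-6 + \sqrt{9} - 3\right) + \frac{1}{-22}\right)^{2} = \left(\left(-6 + 3 - 3\right) - \frac{1}{22}\right)^{2} = \left(-6 - \frac{1}{22}\right)^{2} = \left(- \frac{133}{22}\right)^{2} = \frac{17689}{484}$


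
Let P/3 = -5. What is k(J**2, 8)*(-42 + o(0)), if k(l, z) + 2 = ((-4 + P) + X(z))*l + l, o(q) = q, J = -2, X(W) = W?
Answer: 1764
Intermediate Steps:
P = -15 (P = 3*(-5) = -15)
k(l, z) = -2 + l + l*(-19 + z) (k(l, z) = -2 + (((-4 - 15) + z)*l + l) = -2 + ((-19 + z)*l + l) = -2 + (l*(-19 + z) + l) = -2 + (l + l*(-19 + z)) = -2 + l + l*(-19 + z))
k(J**2, 8)*(-42 + o(0)) = (-2 - 18*(-2)**2 + (-2)**2*8)*(-42 + 0) = (-2 - 18*4 + 4*8)*(-42) = (-2 - 72 + 32)*(-42) = -42*(-42) = 1764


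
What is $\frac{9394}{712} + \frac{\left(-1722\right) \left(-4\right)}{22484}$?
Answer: $\frac{3859267}{285868} \approx 13.5$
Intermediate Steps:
$\frac{9394}{712} + \frac{\left(-1722\right) \left(-4\right)}{22484} = 9394 \cdot \frac{1}{712} + 6888 \cdot \frac{1}{22484} = \frac{4697}{356} + \frac{246}{803} = \frac{3859267}{285868}$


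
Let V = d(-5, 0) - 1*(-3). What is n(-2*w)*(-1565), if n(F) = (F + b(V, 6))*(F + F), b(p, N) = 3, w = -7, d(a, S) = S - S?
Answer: -744940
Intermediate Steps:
d(a, S) = 0
V = 3 (V = 0 - 1*(-3) = 0 + 3 = 3)
n(F) = 2*F*(3 + F) (n(F) = (F + 3)*(F + F) = (3 + F)*(2*F) = 2*F*(3 + F))
n(-2*w)*(-1565) = (2*(-2*(-7))*(3 - 2*(-7)))*(-1565) = (2*14*(3 + 14))*(-1565) = (2*14*17)*(-1565) = 476*(-1565) = -744940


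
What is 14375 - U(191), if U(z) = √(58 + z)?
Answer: 14375 - √249 ≈ 14359.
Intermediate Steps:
14375 - U(191) = 14375 - √(58 + 191) = 14375 - √249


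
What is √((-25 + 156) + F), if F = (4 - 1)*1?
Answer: √134 ≈ 11.576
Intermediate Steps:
F = 3 (F = 3*1 = 3)
√((-25 + 156) + F) = √((-25 + 156) + 3) = √(131 + 3) = √134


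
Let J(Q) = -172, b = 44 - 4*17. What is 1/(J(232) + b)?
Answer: -1/196 ≈ -0.0051020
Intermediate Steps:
b = -24 (b = 44 - 68 = -24)
1/(J(232) + b) = 1/(-172 - 24) = 1/(-196) = -1/196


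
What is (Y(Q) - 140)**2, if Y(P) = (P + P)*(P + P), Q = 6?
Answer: 16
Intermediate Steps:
Y(P) = 4*P**2 (Y(P) = (2*P)*(2*P) = 4*P**2)
(Y(Q) - 140)**2 = (4*6**2 - 140)**2 = (4*36 - 140)**2 = (144 - 140)**2 = 4**2 = 16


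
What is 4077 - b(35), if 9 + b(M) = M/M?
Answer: 4085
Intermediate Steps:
b(M) = -8 (b(M) = -9 + M/M = -9 + 1 = -8)
4077 - b(35) = 4077 - 1*(-8) = 4077 + 8 = 4085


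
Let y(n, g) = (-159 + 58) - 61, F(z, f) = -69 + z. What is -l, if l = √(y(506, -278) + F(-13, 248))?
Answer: -2*I*√61 ≈ -15.62*I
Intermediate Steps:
y(n, g) = -162 (y(n, g) = -101 - 61 = -162)
l = 2*I*√61 (l = √(-162 + (-69 - 13)) = √(-162 - 82) = √(-244) = 2*I*√61 ≈ 15.62*I)
-l = -2*I*√61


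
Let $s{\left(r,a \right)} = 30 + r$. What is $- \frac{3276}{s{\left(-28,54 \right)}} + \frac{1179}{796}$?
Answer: $- \frac{1302669}{796} \approx -1636.5$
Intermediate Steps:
$- \frac{3276}{s{\left(-28,54 \right)}} + \frac{1179}{796} = - \frac{3276}{30 - 28} + \frac{1179}{796} = - \frac{3276}{2} + 1179 \cdot \frac{1}{796} = \left(-3276\right) \frac{1}{2} + \frac{1179}{796} = -1638 + \frac{1179}{796} = - \frac{1302669}{796}$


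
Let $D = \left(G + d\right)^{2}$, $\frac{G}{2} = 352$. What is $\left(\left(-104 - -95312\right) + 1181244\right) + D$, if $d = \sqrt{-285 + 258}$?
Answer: $1772041 + 4224 i \sqrt{3} \approx 1.772 \cdot 10^{6} + 7316.2 i$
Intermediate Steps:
$G = 704$ ($G = 2 \cdot 352 = 704$)
$d = 3 i \sqrt{3}$ ($d = \sqrt{-27} = 3 i \sqrt{3} \approx 5.1962 i$)
$D = \left(704 + 3 i \sqrt{3}\right)^{2} \approx 4.9559 \cdot 10^{5} + 7316.0 i$
$\left(\left(-104 - -95312\right) + 1181244\right) + D = \left(\left(-104 - -95312\right) + 1181244\right) + \left(495589 + 4224 i \sqrt{3}\right) = \left(\left(-104 + 95312\right) + 1181244\right) + \left(495589 + 4224 i \sqrt{3}\right) = \left(95208 + 1181244\right) + \left(495589 + 4224 i \sqrt{3}\right) = 1276452 + \left(495589 + 4224 i \sqrt{3}\right) = 1772041 + 4224 i \sqrt{3}$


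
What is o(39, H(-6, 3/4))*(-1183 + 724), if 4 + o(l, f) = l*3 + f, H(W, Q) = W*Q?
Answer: -99603/2 ≈ -49802.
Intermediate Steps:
H(W, Q) = Q*W
o(l, f) = -4 + f + 3*l (o(l, f) = -4 + (l*3 + f) = -4 + (3*l + f) = -4 + (f + 3*l) = -4 + f + 3*l)
o(39, H(-6, 3/4))*(-1183 + 724) = (-4 + (3/4)*(-6) + 3*39)*(-1183 + 724) = (-4 + (3*(¼))*(-6) + 117)*(-459) = (-4 + (¾)*(-6) + 117)*(-459) = (-4 - 9/2 + 117)*(-459) = (217/2)*(-459) = -99603/2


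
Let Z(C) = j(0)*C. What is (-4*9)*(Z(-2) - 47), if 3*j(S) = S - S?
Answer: 1692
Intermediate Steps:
j(S) = 0 (j(S) = (S - S)/3 = (⅓)*0 = 0)
Z(C) = 0 (Z(C) = 0*C = 0)
(-4*9)*(Z(-2) - 47) = (-4*9)*(0 - 47) = -36*(-47) = 1692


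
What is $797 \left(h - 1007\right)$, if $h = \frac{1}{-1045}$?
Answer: $- \frac{838695852}{1045} \approx -8.0258 \cdot 10^{5}$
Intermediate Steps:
$h = - \frac{1}{1045} \approx -0.00095694$
$797 \left(h - 1007\right) = 797 \left(- \frac{1}{1045} - 1007\right) = 797 \left(- \frac{1052316}{1045}\right) = - \frac{838695852}{1045}$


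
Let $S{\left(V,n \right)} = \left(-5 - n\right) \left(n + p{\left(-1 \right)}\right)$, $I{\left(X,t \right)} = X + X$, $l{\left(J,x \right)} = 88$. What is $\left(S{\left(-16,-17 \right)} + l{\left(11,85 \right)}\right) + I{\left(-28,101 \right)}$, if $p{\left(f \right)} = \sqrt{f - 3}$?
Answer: $-172 + 24 i \approx -172.0 + 24.0 i$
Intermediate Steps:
$p{\left(f \right)} = \sqrt{-3 + f}$
$I{\left(X,t \right)} = 2 X$
$S{\left(V,n \right)} = \left(-5 - n\right) \left(n + 2 i\right)$ ($S{\left(V,n \right)} = \left(-5 - n\right) \left(n + \sqrt{-3 - 1}\right) = \left(-5 - n\right) \left(n + \sqrt{-4}\right) = \left(-5 - n\right) \left(n + 2 i\right)$)
$\left(S{\left(-16,-17 \right)} + l{\left(11,85 \right)}\right) + I{\left(-28,101 \right)} = \left(\left(- \left(-17\right)^{2} - 10 i - - 17 \left(5 + 2 i\right)\right) + 88\right) + 2 \left(-28\right) = \left(\left(\left(-1\right) 289 - 10 i + \left(85 + 34 i\right)\right) + 88\right) - 56 = \left(\left(-289 - 10 i + \left(85 + 34 i\right)\right) + 88\right) - 56 = \left(\left(-204 + 24 i\right) + 88\right) - 56 = \left(-116 + 24 i\right) - 56 = -172 + 24 i$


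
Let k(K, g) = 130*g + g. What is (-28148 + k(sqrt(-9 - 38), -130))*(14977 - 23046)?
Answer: 364541282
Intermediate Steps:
k(K, g) = 131*g
(-28148 + k(sqrt(-9 - 38), -130))*(14977 - 23046) = (-28148 + 131*(-130))*(14977 - 23046) = (-28148 - 17030)*(-8069) = -45178*(-8069) = 364541282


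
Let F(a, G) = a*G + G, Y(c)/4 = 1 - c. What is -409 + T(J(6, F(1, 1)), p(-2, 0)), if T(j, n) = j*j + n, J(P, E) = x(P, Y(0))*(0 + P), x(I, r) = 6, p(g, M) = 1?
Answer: 888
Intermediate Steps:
Y(c) = 4 - 4*c (Y(c) = 4*(1 - c) = 4 - 4*c)
F(a, G) = G + G*a (F(a, G) = G*a + G = G + G*a)
J(P, E) = 6*P (J(P, E) = 6*(0 + P) = 6*P)
T(j, n) = n + j**2 (T(j, n) = j**2 + n = n + j**2)
-409 + T(J(6, F(1, 1)), p(-2, 0)) = -409 + (1 + (6*6)**2) = -409 + (1 + 36**2) = -409 + (1 + 1296) = -409 + 1297 = 888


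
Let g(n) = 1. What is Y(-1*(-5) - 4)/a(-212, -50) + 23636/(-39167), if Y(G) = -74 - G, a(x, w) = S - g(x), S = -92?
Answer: 246459/1214177 ≈ 0.20298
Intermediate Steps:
a(x, w) = -93 (a(x, w) = -92 - 1*1 = -92 - 1 = -93)
Y(-1*(-5) - 4)/a(-212, -50) + 23636/(-39167) = (-74 - (-1*(-5) - 4))/(-93) + 23636/(-39167) = (-74 - (5 - 4))*(-1/93) + 23636*(-1/39167) = (-74 - 1*1)*(-1/93) - 23636/39167 = (-74 - 1)*(-1/93) - 23636/39167 = -75*(-1/93) - 23636/39167 = 25/31 - 23636/39167 = 246459/1214177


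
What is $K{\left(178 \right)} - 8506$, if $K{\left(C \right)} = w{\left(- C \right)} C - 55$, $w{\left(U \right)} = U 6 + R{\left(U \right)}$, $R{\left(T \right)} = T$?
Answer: $-230349$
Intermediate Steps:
$w{\left(U \right)} = 7 U$ ($w{\left(U \right)} = U 6 + U = 6 U + U = 7 U$)
$K{\left(C \right)} = -55 - 7 C^{2}$ ($K{\left(C \right)} = 7 \left(- C\right) C - 55 = - 7 C C - 55 = - 7 C^{2} - 55 = -55 - 7 C^{2}$)
$K{\left(178 \right)} - 8506 = \left(-55 - 7 \cdot 178^{2}\right) - 8506 = \left(-55 - 221788\right) - 8506 = -221843 - 8506 = -230349$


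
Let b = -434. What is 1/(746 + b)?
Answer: 1/312 ≈ 0.0032051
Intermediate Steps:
1/(746 + b) = 1/(746 - 434) = 1/312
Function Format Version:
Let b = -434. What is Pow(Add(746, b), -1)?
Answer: Rational(1, 312) ≈ 0.0032051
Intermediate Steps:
Pow(Add(746, b), -1) = Pow(Add(746, -434), -1) = Pow(312, -1) = Rational(1, 312)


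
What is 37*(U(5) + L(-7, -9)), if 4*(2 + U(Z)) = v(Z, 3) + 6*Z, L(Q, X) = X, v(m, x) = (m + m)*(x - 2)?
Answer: -37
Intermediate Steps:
v(m, x) = 2*m*(-2 + x) (v(m, x) = (2*m)*(-2 + x) = 2*m*(-2 + x))
U(Z) = -2 + 2*Z (U(Z) = -2 + (2*Z*(-2 + 3) + 6*Z)/4 = -2 + (2*Z*1 + 6*Z)/4 = -2 + (2*Z + 6*Z)/4 = -2 + (8*Z)/4 = -2 + 2*Z)
37*(U(5) + L(-7, -9)) = 37*((-2 + 2*5) - 9) = 37*((-2 + 10) - 9) = 37*(8 - 9) = 37*(-1) = -37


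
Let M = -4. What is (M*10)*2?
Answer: -80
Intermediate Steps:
(M*10)*2 = -4*10*2 = -40*2 = -80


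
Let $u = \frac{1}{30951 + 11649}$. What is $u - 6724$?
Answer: $- \frac{286442399}{42600} \approx -6724.0$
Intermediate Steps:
$u = \frac{1}{42600} \approx 2.3474 \cdot 10^{-5}$
$u - 6724 = \frac{1}{42600} - 6724 = - \frac{286442399}{42600}$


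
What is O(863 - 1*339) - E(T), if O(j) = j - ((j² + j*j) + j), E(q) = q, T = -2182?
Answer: -546970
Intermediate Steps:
O(j) = -2*j² (O(j) = j - ((j² + j²) + j) = j - (2*j² + j) = j - (j + 2*j²) = j + (-j - 2*j²) = -2*j²)
O(863 - 1*339) - E(T) = -2*(863 - 1*339)² - 1*(-2182) = -2*(863 - 339)² + 2182 = -2*524² + 2182 = -2*274576 + 2182 = -549152 + 2182 = -546970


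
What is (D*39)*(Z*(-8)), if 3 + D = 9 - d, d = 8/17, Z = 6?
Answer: -175968/17 ≈ -10351.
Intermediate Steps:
d = 8/17 (d = 8*(1/17) = 8/17 ≈ 0.47059)
D = 94/17 (D = -3 + (9 - 1*8/17) = -3 + (9 - 8/17) = -3 + 145/17 = 94/17 ≈ 5.5294)
(D*39)*(Z*(-8)) = ((94/17)*39)*(6*(-8)) = (3666/17)*(-48) = -175968/17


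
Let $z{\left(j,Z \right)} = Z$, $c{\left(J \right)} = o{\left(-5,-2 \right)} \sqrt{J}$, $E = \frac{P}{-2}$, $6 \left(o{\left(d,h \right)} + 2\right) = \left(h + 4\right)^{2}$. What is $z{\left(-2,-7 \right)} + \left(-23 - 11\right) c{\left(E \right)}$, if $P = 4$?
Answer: $-7 + \frac{136 i \sqrt{2}}{3} \approx -7.0 + 64.111 i$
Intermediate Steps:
$o{\left(d,h \right)} = -2 + \frac{\left(4 + h\right)^{2}}{6}$ ($o{\left(d,h \right)} = -2 + \frac{\left(h + 4\right)^{2}}{6} = -2 + \frac{\left(4 + h\right)^{2}}{6}$)
$E = -2$ ($E = \frac{4}{-2} = 4 \left(- \frac{1}{2}\right) = -2$)
$c{\left(J \right)} = - \frac{4 \sqrt{J}}{3}$ ($c{\left(J \right)} = \left(-2 + \frac{\left(4 - 2\right)^{2}}{6}\right) \sqrt{J} = \left(-2 + \frac{2^{2}}{6}\right) \sqrt{J} = \left(-2 + \frac{1}{6} \cdot 4\right) \sqrt{J} = \left(-2 + \frac{2}{3}\right) \sqrt{J} = - \frac{4 \sqrt{J}}{3}$)
$z{\left(-2,-7 \right)} + \left(-23 - 11\right) c{\left(E \right)} = -7 + \left(-23 - 11\right) \left(- \frac{4 \sqrt{-2}}{3}\right) = -7 + \left(-23 - 11\right) \left(- \frac{4 i \sqrt{2}}{3}\right) = -7 - 34 \left(- \frac{4 i \sqrt{2}}{3}\right) = -7 + \frac{136 i \sqrt{2}}{3}$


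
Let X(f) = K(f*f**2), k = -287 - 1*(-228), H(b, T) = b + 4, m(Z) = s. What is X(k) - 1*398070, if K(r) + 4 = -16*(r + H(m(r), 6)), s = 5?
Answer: 2887846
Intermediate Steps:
m(Z) = 5
H(b, T) = 4 + b
k = -59 (k = -287 + 228 = -59)
K(r) = -148 - 16*r (K(r) = -4 - 16*(r + (4 + 5)) = -4 - 16*(r + 9) = -4 - 16*(9 + r) = -4 + (-144 - 16*r) = -148 - 16*r)
X(f) = -148 - 16*f**3 (X(f) = -148 - 16*f*f**2 = -148 - 16*f**3)
X(k) - 1*398070 = (-148 - 16*(-59)**3) - 1*398070 = (-148 - 16*(-205379)) - 398070 = (-148 + 3286064) - 398070 = 3285916 - 398070 = 2887846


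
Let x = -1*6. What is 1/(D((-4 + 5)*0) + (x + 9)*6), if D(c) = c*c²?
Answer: 1/18 ≈ 0.055556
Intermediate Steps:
x = -6
D(c) = c³
1/(D((-4 + 5)*0) + (x + 9)*6) = 1/(((-4 + 5)*0)³ + (-6 + 9)*6) = 1/((1*0)³ + 3*6) = 1/(0³ + 18) = 1/(0 + 18) = 1/18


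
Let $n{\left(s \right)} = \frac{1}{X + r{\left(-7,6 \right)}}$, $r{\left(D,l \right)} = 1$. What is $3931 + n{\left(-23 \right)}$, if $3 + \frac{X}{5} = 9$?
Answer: $\frac{121862}{31} \approx 3931.0$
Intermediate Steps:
$X = 30$ ($X = -15 + 5 \cdot 9 = -15 + 45 = 30$)
$n{\left(s \right)} = \frac{1}{31}$ ($n{\left(s \right)} = \frac{1}{30 + 1} = \frac{1}{31}$)
$3931 + n{\left(-23 \right)} = 3931 + \frac{1}{31} = \frac{121862}{31}$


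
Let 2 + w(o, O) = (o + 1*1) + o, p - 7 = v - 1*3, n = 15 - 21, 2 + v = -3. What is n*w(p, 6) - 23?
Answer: -5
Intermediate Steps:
v = -5 (v = -2 - 3 = -5)
n = -6
p = -1 (p = 7 + (-5 - 1*3) = 7 + (-5 - 3) = 7 - 8 = -1)
w(o, O) = -1 + 2*o (w(o, O) = -2 + ((o + 1*1) + o) = -2 + ((o + 1) + o) = -2 + ((1 + o) + o) = -2 + (1 + 2*o) = -1 + 2*o)
n*w(p, 6) - 23 = -6*(-1 + 2*(-1)) - 23 = -6*(-1 - 2) - 23 = -6*(-3) - 23 = 18 - 23 = -5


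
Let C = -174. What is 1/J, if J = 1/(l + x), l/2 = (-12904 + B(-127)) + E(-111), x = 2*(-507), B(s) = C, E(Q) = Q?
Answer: -27392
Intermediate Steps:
B(s) = -174
x = -1014
l = -26378 (l = 2*((-12904 - 174) - 111) = 2*(-13078 - 111) = 2*(-13189) = -26378)
J = -1/27392 (J = 1/(-26378 - 1014) = 1/(-27392) = -1/27392 ≈ -3.6507e-5)
1/J = 1/(-1/27392) = -27392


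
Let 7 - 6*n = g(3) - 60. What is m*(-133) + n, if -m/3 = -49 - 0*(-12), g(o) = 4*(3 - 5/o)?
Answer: -351733/18 ≈ -19541.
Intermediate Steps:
g(o) = 12 - 20/o
n = 185/18 (n = 7/6 - ((12 - 20/3) - 60)/6 = 7/6 - (16/3 - 60)/6 = 7/6 - ⅙*(-164/3) = 7/6 + 82/9 = 185/18 ≈ 10.278)
m = 147 (m = -3*(-49 - 0*(-12)) = -3*(-49 - 1*0) = -3*(-49 + 0) = -3*(-49) = 147)
m*(-133) + n = 147*(-133) + 185/18 = -19551 + 185/18 = -351733/18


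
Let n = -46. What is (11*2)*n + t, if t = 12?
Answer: -1000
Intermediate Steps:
(11*2)*n + t = (11*2)*(-46) + 12 = 22*(-46) + 12 = -1012 + 12 = -1000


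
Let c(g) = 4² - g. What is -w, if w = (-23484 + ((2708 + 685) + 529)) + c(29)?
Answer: 19575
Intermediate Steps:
c(g) = 16 - g
w = -19575 (w = (-23484 + ((2708 + 685) + 529)) + (16 - 1*29) = (-23484 + (3393 + 529)) + (16 - 29) = (-23484 + 3922) - 13 = -19562 - 13 = -19575)
-w = -1*(-19575) = 19575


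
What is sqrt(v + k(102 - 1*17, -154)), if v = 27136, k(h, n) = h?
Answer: sqrt(27221) ≈ 164.99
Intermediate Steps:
sqrt(v + k(102 - 1*17, -154)) = sqrt(27136 + (102 - 1*17)) = sqrt(27136 + (102 - 17)) = sqrt(27136 + 85) = sqrt(27221)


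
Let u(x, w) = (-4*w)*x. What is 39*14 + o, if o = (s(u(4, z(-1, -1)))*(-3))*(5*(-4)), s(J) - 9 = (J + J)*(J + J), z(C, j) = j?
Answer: 62526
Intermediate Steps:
u(x, w) = -4*w*x
s(J) = 9 + 4*J**2 (s(J) = 9 + (J + J)*(J + J) = 9 + (2*J)*(2*J) = 9 + 4*J**2)
o = 61980 (o = ((9 + 4*(-4*(-1)*4)**2)*(-3))*(5*(-4)) = ((9 + 4*16**2)*(-3))*(-20) = ((9 + 4*256)*(-3))*(-20) = ((9 + 1024)*(-3))*(-20) = (1033*(-3))*(-20) = -3099*(-20) = 61980)
39*14 + o = 39*14 + 61980 = 546 + 61980 = 62526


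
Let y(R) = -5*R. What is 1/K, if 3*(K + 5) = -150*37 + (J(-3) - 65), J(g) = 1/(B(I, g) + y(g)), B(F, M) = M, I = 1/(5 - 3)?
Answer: -36/67559 ≈ -0.00053287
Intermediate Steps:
I = ½ (I = 1/2 = ½ ≈ 0.50000)
J(g) = -1/(4*g) (J(g) = 1/(g - 5*g) = 1/(-4*g) = -1/(4*g))
K = -67559/36 (K = -5 + (-150*37 + (-¼/(-3) - 65))/3 = -5 + (-5550 + (-¼*(-⅓) - 65))/3 = -5 + (-5550 + (1/12 - 65))/3 = -5 + (-5550 - 779/12)/3 = -5 + (⅓)*(-67379/12) = -5 - 67379/36 = -67559/36 ≈ -1876.6)
1/K = 1/(-67559/36) = -36/67559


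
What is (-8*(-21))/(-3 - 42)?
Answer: -56/15 ≈ -3.7333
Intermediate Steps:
(-8*(-21))/(-3 - 42) = 168/(-45) = 168*(-1/45) = -56/15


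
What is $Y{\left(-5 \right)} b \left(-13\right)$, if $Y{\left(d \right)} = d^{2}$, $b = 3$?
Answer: $-975$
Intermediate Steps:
$Y{\left(-5 \right)} b \left(-13\right) = \left(-5\right)^{2} \cdot 3 \left(-13\right) = 25 \cdot 3 \left(-13\right) = 75 \left(-13\right) = -975$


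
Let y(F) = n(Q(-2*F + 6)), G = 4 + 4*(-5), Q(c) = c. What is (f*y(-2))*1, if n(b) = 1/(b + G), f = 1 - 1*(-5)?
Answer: -1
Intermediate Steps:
f = 6 (f = 1 + 5 = 6)
G = -16 (G = 4 - 20 = -16)
n(b) = 1/(-16 + b) (n(b) = 1/(b - 16) = 1/(-16 + b))
y(F) = 1/(-10 - 2*F) (y(F) = 1/(-16 + (-2*F + 6)) = 1/(-16 + (6 - 2*F)) = 1/(-10 - 2*F))
(f*y(-2))*1 = (6*(-1/(10 + 2*(-2))))*1 = (6*(-1/(10 - 4)))*1 = (6*(-1/6))*1 = (6*(-1*⅙))*1 = (6*(-⅙))*1 = -1*1 = -1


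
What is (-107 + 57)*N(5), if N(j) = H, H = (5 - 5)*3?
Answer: 0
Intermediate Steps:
H = 0 (H = 0*3 = 0)
N(j) = 0
(-107 + 57)*N(5) = (-107 + 57)*0 = -50*0 = 0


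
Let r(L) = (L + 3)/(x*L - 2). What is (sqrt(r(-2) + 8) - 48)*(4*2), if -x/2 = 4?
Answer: -384 + 4*sqrt(1582)/7 ≈ -361.27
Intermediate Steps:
x = -8 (x = -2*4 = -8)
r(L) = (3 + L)/(-2 - 8*L) (r(L) = (L + 3)/(-8*L - 2) = (3 + L)/(-2 - 8*L))
(sqrt(r(-2) + 8) - 48)*(4*2) = (sqrt((3 - 2)/(2*(-1 - 4*(-2))) + 8) - 48)*(4*2) = (sqrt((1/2)*1/(-1 + 8) + 8) - 48)*8 = (sqrt((1/2)*1/7 + 8) - 48)*8 = (sqrt((1/2)*(1/7)*1 + 8) - 48)*8 = (sqrt(1/14 + 8) - 48)*8 = (sqrt(113/14) - 48)*8 = (sqrt(1582)/14 - 48)*8 = (-48 + sqrt(1582)/14)*8 = -384 + 4*sqrt(1582)/7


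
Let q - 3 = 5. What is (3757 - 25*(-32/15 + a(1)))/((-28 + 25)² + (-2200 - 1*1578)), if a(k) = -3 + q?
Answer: -11056/11307 ≈ -0.97780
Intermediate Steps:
q = 8 (q = 3 + 5 = 8)
a(k) = 5 (a(k) = -3 + 8 = 5)
(3757 - 25*(-32/15 + a(1)))/((-28 + 25)² + (-2200 - 1*1578)) = (3757 - 25*(-32/15 + 5))/((-28 + 25)² + (-2200 - 1*1578)) = (3757 - 25*(-32*1/15 + 5))/((-3)² + (-2200 - 1578)) = (3757 - 25*(-32/15 + 5))/(9 - 3778) = (3757 - 25*43/15)/(-3769) = (3757 - 215/3)*(-1/3769) = (11056/3)*(-1/3769) = -11056/11307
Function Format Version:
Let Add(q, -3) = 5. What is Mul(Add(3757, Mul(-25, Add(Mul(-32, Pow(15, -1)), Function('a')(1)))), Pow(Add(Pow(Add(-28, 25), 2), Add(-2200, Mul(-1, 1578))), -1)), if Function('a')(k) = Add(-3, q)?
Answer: Rational(-11056, 11307) ≈ -0.97780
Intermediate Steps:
q = 8 (q = Add(3, 5) = 8)
Function('a')(k) = 5 (Function('a')(k) = Add(-3, 8) = 5)
Mul(Add(3757, Mul(-25, Add(Mul(-32, Pow(15, -1)), Function('a')(1)))), Pow(Add(Pow(Add(-28, 25), 2), Add(-2200, Mul(-1, 1578))), -1)) = Mul(Add(3757, Mul(-25, Add(Mul(-32, Pow(15, -1)), 5))), Pow(Add(Pow(Add(-28, 25), 2), Add(-2200, Mul(-1, 1578))), -1)) = Mul(Add(3757, Mul(-25, Add(Mul(-32, Rational(1, 15)), 5))), Pow(Add(Pow(-3, 2), Add(-2200, -1578)), -1)) = Mul(Add(3757, Mul(-25, Add(Rational(-32, 15), 5))), Pow(Add(9, -3778), -1)) = Mul(Add(3757, Mul(-25, Rational(43, 15))), Pow(-3769, -1)) = Mul(Add(3757, Rational(-215, 3)), Rational(-1, 3769)) = Mul(Rational(11056, 3), Rational(-1, 3769)) = Rational(-11056, 11307)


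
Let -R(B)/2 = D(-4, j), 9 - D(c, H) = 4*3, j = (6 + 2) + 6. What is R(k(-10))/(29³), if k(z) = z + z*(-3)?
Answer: 6/24389 ≈ 0.00024601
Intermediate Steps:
k(z) = -2*z (k(z) = z - 3*z = -2*z)
j = 14 (j = 8 + 6 = 14)
D(c, H) = -3 (D(c, H) = 9 - 4*3 = 9 - 1*12 = 9 - 12 = -3)
R(B) = 6 (R(B) = -2*(-3) = 6)
R(k(-10))/(29³) = 6/(29³) = 6/24389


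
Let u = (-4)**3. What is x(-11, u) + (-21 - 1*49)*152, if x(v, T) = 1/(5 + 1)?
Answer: -63839/6 ≈ -10640.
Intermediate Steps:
u = -64
x(v, T) = 1/6
x(-11, u) + (-21 - 1*49)*152 = 1/6 + (-21 - 1*49)*152 = 1/6 + (-21 - 49)*152 = 1/6 - 70*152 = 1/6 - 10640 = -63839/6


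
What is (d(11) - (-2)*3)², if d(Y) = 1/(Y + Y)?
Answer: 17689/484 ≈ 36.548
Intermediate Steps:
d(Y) = 1/(2*Y)
(d(11) - (-2)*3)² = ((½)/11 - (-2)*3)² = ((½)*(1/11) - 1*(-6))² = (1/22 + 6)² = (133/22)² = 17689/484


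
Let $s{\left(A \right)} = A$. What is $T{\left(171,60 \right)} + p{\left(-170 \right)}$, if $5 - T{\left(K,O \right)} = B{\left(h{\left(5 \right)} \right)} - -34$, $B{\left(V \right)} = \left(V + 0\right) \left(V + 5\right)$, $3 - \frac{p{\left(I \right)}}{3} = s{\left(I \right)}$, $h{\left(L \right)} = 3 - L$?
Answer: $496$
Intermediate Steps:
$p{\left(I \right)} = 9 - 3 I$
$B{\left(V \right)} = V \left(5 + V\right)$
$T{\left(K,O \right)} = -23$ ($T{\left(K,O \right)} = 5 - \left(\left(3 - 5\right) \left(5 + \left(3 - 5\right)\right) - -34\right) = 5 - \left(\left(3 - 5\right) \left(5 + \left(3 - 5\right)\right) + 34\right) = 5 - \left(- 2 \left(5 - 2\right) + 34\right) = 5 - \left(\left(-2\right) 3 + 34\right) = 5 - \left(-6 + 34\right) = 5 - 28 = -23$)
$T{\left(171,60 \right)} + p{\left(-170 \right)} = -23 + \left(9 - -510\right) = -23 + \left(9 + 510\right) = -23 + 519 = 496$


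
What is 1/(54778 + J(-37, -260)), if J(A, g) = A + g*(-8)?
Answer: 1/56821 ≈ 1.7599e-5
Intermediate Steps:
J(A, g) = A - 8*g
1/(54778 + J(-37, -260)) = 1/(54778 + (-37 - 8*(-260))) = 1/(54778 + (-37 + 2080)) = 1/(54778 + 2043) = 1/56821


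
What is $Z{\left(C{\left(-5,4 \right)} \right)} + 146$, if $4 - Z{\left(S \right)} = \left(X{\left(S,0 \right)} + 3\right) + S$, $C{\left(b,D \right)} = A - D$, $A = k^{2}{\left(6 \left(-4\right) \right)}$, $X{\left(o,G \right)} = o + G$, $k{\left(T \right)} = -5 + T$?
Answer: $-1527$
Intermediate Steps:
$X{\left(o,G \right)} = G + o$
$A = 841$ ($A = \left(-5 + 6 \left(-4\right)\right)^{2} = \left(-5 - 24\right)^{2} = \left(-29\right)^{2} = 841$)
$C{\left(b,D \right)} = 841 - D$
$Z{\left(S \right)} = 1 - 2 S$ ($Z{\left(S \right)} = 4 - \left(\left(\left(0 + S\right) + 3\right) + S\right) = 4 - \left(\left(S + 3\right) + S\right) = 4 - \left(\left(3 + S\right) + S\right) = 4 - \left(3 + 2 S\right) = 1 - 2 S$)
$Z{\left(C{\left(-5,4 \right)} \right)} + 146 = \left(1 - 2 \left(841 - 4\right)\right) + 146 = \left(1 - 1674\right) + 146 = -1673 + 146 = -1527$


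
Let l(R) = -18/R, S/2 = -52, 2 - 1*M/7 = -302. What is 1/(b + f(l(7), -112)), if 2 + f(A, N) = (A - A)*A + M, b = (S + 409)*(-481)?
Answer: -1/144579 ≈ -6.9166e-6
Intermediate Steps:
M = 2128 (M = 14 - 7*(-302) = 14 + 2114 = 2128)
S = -104 (S = 2*(-52) = -104)
b = -146705 (b = (-104 + 409)*(-481) = 305*(-481) = -146705)
f(A, N) = 2126 (f(A, N) = -2 + ((A - A)*A + 2128) = -2 + (0*A + 2128) = -2 + (0 + 2128) = -2 + 2128 = 2126)
1/(b + f(l(7), -112)) = 1/(-146705 + 2126) = 1/(-144579) = -1/144579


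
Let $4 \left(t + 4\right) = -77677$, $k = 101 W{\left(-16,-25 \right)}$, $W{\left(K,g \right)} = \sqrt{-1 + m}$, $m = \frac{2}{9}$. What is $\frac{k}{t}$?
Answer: $- \frac{404 i \sqrt{7}}{233079} \approx - 0.0045859 i$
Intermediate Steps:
$m = \frac{2}{9}$ ($m = 2 \cdot \frac{1}{9} = \frac{2}{9} \approx 0.22222$)
$W{\left(K,g \right)} = \frac{i \sqrt{7}}{3}$ ($W{\left(K,g \right)} = \sqrt{-1 + \frac{2}{9}} = \sqrt{- \frac{7}{9}} = \frac{i \sqrt{7}}{3}$)
$k = \frac{101 i \sqrt{7}}{3}$ ($k = 101 \frac{i \sqrt{7}}{3} = \frac{101 i \sqrt{7}}{3} \approx 89.074 i$)
$t = - \frac{77693}{4}$ ($t = -4 + \frac{1}{4} \left(-77677\right) = -4 - \frac{77677}{4} = - \frac{77693}{4} \approx -19423.0$)
$\frac{k}{t} = \frac{\frac{101}{3} i \sqrt{7}}{- \frac{77693}{4}} = \frac{101 i \sqrt{7}}{3} \left(- \frac{4}{77693}\right) = - \frac{404 i \sqrt{7}}{233079}$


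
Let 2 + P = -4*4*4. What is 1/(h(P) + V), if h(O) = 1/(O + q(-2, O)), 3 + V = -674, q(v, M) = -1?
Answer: -67/45360 ≈ -0.0014771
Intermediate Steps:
V = -677 (V = -3 - 674 = -677)
P = -66 (P = -2 - 4*4*4 = -2 - 16*4 = -2 - 64 = -66)
h(O) = 1/(-1 + O) (h(O) = 1/(O - 1) = 1/(-1 + O))
1/(h(P) + V) = 1/(1/(-1 - 66) - 677) = 1/(1/(-67) - 677) = 1/(-1/67 - 677) = 1/(-45360/67) = -67/45360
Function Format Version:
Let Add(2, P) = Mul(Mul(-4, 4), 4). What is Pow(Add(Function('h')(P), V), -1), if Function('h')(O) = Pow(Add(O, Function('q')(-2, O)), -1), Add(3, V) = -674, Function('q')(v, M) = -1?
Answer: Rational(-67, 45360) ≈ -0.0014771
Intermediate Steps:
V = -677 (V = Add(-3, -674) = -677)
P = -66 (P = Add(-2, Mul(Mul(-4, 4), 4)) = Add(-2, Mul(-16, 4)) = Add(-2, -64) = -66)
Function('h')(O) = Pow(Add(-1, O), -1) (Function('h')(O) = Pow(Add(O, -1), -1) = Pow(Add(-1, O), -1))
Pow(Add(Function('h')(P), V), -1) = Pow(Add(Pow(Add(-1, -66), -1), -677), -1) = Pow(Add(Pow(-67, -1), -677), -1) = Pow(Add(Rational(-1, 67), -677), -1) = Pow(Rational(-45360, 67), -1) = Rational(-67, 45360)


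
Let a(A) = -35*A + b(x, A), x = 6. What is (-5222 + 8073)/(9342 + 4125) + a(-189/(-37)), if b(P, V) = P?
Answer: -85989044/498279 ≈ -172.57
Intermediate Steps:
a(A) = 6 - 35*A (a(A) = -35*A + 6 = 6 - 35*A)
(-5222 + 8073)/(9342 + 4125) + a(-189/(-37)) = (-5222 + 8073)/(9342 + 4125) + (6 - (-6615)/(-37)) = 2851/13467 + (6 - (-6615)*(-1)/37) = 2851*(1/13467) + (6 - 35*189/37) = 2851/13467 + (6 - 6615/37) = 2851/13467 - 6393/37 = -85989044/498279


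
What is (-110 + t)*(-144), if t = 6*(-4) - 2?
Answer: 19584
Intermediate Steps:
t = -26 (t = -24 - 2 = -26)
(-110 + t)*(-144) = (-110 - 26)*(-144) = -136*(-144) = 19584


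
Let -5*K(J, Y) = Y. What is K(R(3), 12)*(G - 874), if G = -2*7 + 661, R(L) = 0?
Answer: 2724/5 ≈ 544.80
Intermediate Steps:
K(J, Y) = -Y/5
G = 647 (G = -14 + 661 = 647)
K(R(3), 12)*(G - 874) = (-⅕*12)*(647 - 874) = -12/5*(-227) = 2724/5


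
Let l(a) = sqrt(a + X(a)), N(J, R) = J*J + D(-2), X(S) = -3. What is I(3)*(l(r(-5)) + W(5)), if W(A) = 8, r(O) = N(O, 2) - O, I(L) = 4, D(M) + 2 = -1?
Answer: 32 + 8*sqrt(6) ≈ 51.596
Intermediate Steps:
D(M) = -3 (D(M) = -2 - 1 = -3)
N(J, R) = -3 + J**2 (N(J, R) = J*J - 3 = J**2 - 3 = -3 + J**2)
r(O) = -3 + O**2 - O (r(O) = (-3 + O**2) - O = -3 + O**2 - O)
l(a) = sqrt(-3 + a) (l(a) = sqrt(a - 3) = sqrt(-3 + a))
I(3)*(l(r(-5)) + W(5)) = 4*(sqrt(-3 + (-3 + (-5)**2 - 1*(-5))) + 8) = 4*(sqrt(-3 + (-3 + 25 + 5)) + 8) = 4*(sqrt(-3 + 27) + 8) = 4*(sqrt(24) + 8) = 4*(2*sqrt(6) + 8) = 4*(8 + 2*sqrt(6)) = 32 + 8*sqrt(6)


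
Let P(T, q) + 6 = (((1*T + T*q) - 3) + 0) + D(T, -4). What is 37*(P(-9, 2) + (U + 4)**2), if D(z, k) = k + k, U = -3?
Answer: -1591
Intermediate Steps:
D(z, k) = 2*k
P(T, q) = -17 + T + T*q (P(T, q) = -6 + ((((1*T + T*q) - 3) + 0) + 2*(-4)) = -6 + ((((T + T*q) - 3) + 0) - 8) = -6 + (((-3 + T + T*q) + 0) - 8) = -6 + ((-3 + T + T*q) - 8) = -6 + (-11 + T + T*q) = -17 + T + T*q)
37*(P(-9, 2) + (U + 4)**2) = 37*((-17 - 9 - 9*2) + (-3 + 4)**2) = 37*((-17 - 9 - 18) + 1**2) = 37*(-44 + 1) = 37*(-43) = -1591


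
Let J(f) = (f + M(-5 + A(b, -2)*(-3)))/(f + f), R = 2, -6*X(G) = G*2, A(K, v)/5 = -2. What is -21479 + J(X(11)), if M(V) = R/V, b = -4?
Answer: -11813181/550 ≈ -21479.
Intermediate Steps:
A(K, v) = -10 (A(K, v) = 5*(-2) = -10)
X(G) = -G/3 (X(G) = -G*2/6 = -G/3)
M(V) = 2/V
J(f) = (2/25 + f)/(2*f) (J(f) = (f + 2/(-5 - 10*(-3)))/(f + f) = (f + 2/(-5 + 30))/((2*f)) = (f + 2/25)*(1/(2*f)) = (2/25 + f)*(1/(2*f)) = (2/25 + f)/(2*f))
-21479 + J(X(11)) = -21479 + (2 + 25*(-⅓*11))/(50*((-⅓*11))) = -21479 + (2 + 25*(-11/3))/(50*(-11/3)) = -21479 + (1/50)*(-3/11)*(2 - 275/3) = -21479 + (1/50)*(-3/11)*(-269/3) = -21479 + 269/550 = -11813181/550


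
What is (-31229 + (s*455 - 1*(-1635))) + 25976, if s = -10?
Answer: -8168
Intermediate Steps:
(-31229 + (s*455 - 1*(-1635))) + 25976 = (-31229 + (-10*455 - 1*(-1635))) + 25976 = (-31229 + (-4550 + 1635)) + 25976 = (-31229 - 2915) + 25976 = -34144 + 25976 = -8168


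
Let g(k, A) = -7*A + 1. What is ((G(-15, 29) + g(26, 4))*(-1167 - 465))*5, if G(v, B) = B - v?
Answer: -138720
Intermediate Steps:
g(k, A) = 1 - 7*A
((G(-15, 29) + g(26, 4))*(-1167 - 465))*5 = (((29 - 1*(-15)) + (1 - 7*4))*(-1167 - 465))*5 = (((29 + 15) + (1 - 28))*(-1632))*5 = ((44 - 27)*(-1632))*5 = (17*(-1632))*5 = -27744*5 = -138720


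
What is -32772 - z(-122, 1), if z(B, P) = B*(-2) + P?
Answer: -33017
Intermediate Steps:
z(B, P) = P - 2*B (z(B, P) = -2*B + P = P - 2*B)
-32772 - z(-122, 1) = -32772 - (1 - 2*(-122)) = -32772 - (1 + 244) = -32772 - 1*245 = -32772 - 245 = -33017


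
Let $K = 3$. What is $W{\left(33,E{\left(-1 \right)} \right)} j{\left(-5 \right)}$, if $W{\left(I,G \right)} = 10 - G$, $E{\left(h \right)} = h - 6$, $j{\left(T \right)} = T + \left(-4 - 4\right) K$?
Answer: $-493$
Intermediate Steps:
$j{\left(T \right)} = -24 + T$ ($j{\left(T \right)} = T + \left(-4 - 4\right) 3 = T - 24 = -24 + T$)
$E{\left(h \right)} = -6 + h$ ($E{\left(h \right)} = h - 6 = -6 + h$)
$W{\left(33,E{\left(-1 \right)} \right)} j{\left(-5 \right)} = \left(10 - \left(-6 - 1\right)\right) \left(-24 - 5\right) = \left(10 - -7\right) \left(-29\right) = \left(10 + 7\right) \left(-29\right) = 17 \left(-29\right) = -493$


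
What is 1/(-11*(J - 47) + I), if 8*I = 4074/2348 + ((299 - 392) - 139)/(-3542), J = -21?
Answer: 16633232/12445401247 ≈ 0.0013365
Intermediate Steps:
I = 3743711/16633232 (I = (4074/2348 + ((299 - 392) - 139)/(-3542))/8 = (4074*(1/2348) + (-93 - 139)*(-1/3542))/8 = (2037/1174 - 232*(-1/3542))/8 = (2037/1174 + 116/1771)/8 = (⅛)*(3743711/2079154) = 3743711/16633232 ≈ 0.22507)
1/(-11*(J - 47) + I) = 1/(-11*(-21 - 47) + 3743711/16633232) = 1/(-11*(-68) + 3743711/16633232) = 1/(748 + 3743711/16633232) = 1/(12445401247/16633232) = 16633232/12445401247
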